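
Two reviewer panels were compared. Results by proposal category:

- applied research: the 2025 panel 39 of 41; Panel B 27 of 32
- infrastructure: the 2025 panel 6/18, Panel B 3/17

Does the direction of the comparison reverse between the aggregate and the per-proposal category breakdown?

Applied research: the 2025 panel 39/41 = 95.1%, Panel B 27/32 = 84.4% → the 2025 panel
Infrastructure: the 2025 panel 6/18 = 33.3%, Panel B 3/17 = 17.6% → the 2025 panel
Overall: the 2025 panel 45/59 = 76.3%, Panel B 30/49 = 61.2% → the 2025 panel
The 2025 panel wins overall and in every proposal group — no reversal.

No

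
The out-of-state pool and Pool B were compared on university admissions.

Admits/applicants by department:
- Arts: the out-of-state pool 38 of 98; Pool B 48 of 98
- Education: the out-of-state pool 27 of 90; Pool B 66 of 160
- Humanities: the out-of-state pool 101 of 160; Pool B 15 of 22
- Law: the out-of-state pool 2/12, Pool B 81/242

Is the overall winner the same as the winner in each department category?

Arts: the out-of-state pool 38/98 = 38.8%, Pool B 48/98 = 49.0% → Pool B
Education: the out-of-state pool 27/90 = 30.0%, Pool B 66/160 = 41.2% → Pool B
Humanities: the out-of-state pool 101/160 = 63.1%, Pool B 15/22 = 68.2% → Pool B
Law: the out-of-state pool 2/12 = 16.7%, Pool B 81/242 = 33.5% → Pool B
Overall: the out-of-state pool 168/360 = 46.7%, Pool B 210/522 = 40.2% → the out-of-state pool
Pool B wins each department group but the out-of-state pool wins overall — the comparison reverses. Pool B's applicants skew toward Law, which has a lower base rate.

No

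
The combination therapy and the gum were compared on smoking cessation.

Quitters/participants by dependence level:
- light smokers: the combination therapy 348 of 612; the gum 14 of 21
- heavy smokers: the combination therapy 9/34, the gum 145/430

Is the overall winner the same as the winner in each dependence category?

No

Light smokers: the combination therapy 348/612 = 56.9%, the gum 14/21 = 66.7% → the gum
Heavy smokers: the combination therapy 9/34 = 26.5%, the gum 145/430 = 33.7% → the gum
Overall: the combination therapy 357/646 = 55.3%, the gum 159/451 = 35.3% → the combination therapy
The gum wins each dependence group but the combination therapy wins overall — the comparison reverses. The gum's participants skew toward heavy smokers, which has a lower base rate.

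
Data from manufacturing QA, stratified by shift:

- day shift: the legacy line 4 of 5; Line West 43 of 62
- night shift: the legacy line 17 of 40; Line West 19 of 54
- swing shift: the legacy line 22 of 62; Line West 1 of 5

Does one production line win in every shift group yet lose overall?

Day shift: the legacy line 4/5 = 80.0%, Line West 43/62 = 69.4% → the legacy line
Night shift: the legacy line 17/40 = 42.5%, Line West 19/54 = 35.2% → the legacy line
Swing shift: the legacy line 22/62 = 35.5%, Line West 1/5 = 20.0% → the legacy line
Overall: the legacy line 43/107 = 40.2%, Line West 63/121 = 52.1% → Line West
The legacy line wins each shift group but Line West wins overall — the comparison reverses. The legacy line's units skew toward swing shift, which has a lower base rate.

Yes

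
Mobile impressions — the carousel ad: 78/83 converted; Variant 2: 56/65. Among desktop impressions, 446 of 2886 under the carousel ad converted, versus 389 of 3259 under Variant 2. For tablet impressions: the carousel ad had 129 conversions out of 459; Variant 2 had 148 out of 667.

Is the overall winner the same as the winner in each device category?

Mobile: the carousel ad 78/83 = 94.0%, Variant 2 56/65 = 86.2% → the carousel ad
Desktop: the carousel ad 446/2886 = 15.5%, Variant 2 389/3259 = 11.9% → the carousel ad
Tablet: the carousel ad 129/459 = 28.1%, Variant 2 148/667 = 22.2% → the carousel ad
Overall: the carousel ad 653/3428 = 19.0%, Variant 2 593/3991 = 14.9% → the carousel ad
The carousel ad wins overall and in every device group — no reversal.

Yes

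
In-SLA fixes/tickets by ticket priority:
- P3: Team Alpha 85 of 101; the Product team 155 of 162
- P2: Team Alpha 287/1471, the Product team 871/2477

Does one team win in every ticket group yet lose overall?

No

P3: Team Alpha 85/101 = 84.2%, the Product team 155/162 = 95.7% → the Product team
P2: Team Alpha 287/1471 = 19.5%, the Product team 871/2477 = 35.2% → the Product team
Overall: Team Alpha 372/1572 = 23.7%, the Product team 1026/2639 = 38.9% → the Product team
The Product team wins overall and in every ticket group — no reversal.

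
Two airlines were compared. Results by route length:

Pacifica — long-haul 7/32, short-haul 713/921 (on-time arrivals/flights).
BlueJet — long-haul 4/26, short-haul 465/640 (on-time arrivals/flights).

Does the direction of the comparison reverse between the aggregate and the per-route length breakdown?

Long-haul: Pacifica 7/32 = 21.9%, BlueJet 4/26 = 15.4% → Pacifica
Short-haul: Pacifica 713/921 = 77.4%, BlueJet 465/640 = 72.7% → Pacifica
Overall: Pacifica 720/953 = 75.6%, BlueJet 469/666 = 70.4% → Pacifica
Pacifica wins overall and in every route group — no reversal.

No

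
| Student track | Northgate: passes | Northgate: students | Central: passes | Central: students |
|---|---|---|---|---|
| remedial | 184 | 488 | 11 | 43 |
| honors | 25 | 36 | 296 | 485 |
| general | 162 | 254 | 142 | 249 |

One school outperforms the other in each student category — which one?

Remedial: Northgate 184/488 = 37.7%, Central 11/43 = 25.6% → Northgate
Honors: Northgate 25/36 = 69.4%, Central 296/485 = 61.0% → Northgate
General: Northgate 162/254 = 63.8%, Central 142/249 = 57.0% → Northgate
Northgate has the higher rate in all 3 groups.

Northgate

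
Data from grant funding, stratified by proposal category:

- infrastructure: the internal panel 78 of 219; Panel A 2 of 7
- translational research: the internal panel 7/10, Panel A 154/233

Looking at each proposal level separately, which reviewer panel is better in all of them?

the internal panel

Infrastructure: the internal panel 78/219 = 35.6%, Panel A 2/7 = 28.6% → the internal panel
Translational research: the internal panel 7/10 = 70.0%, Panel A 154/233 = 66.1% → the internal panel
The internal panel has the higher rate in both groups.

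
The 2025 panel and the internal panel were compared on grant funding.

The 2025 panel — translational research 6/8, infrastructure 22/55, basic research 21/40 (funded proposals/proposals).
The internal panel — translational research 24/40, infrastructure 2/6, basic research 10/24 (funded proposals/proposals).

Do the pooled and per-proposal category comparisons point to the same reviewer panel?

Translational research: the 2025 panel 6/8 = 75.0%, the internal panel 24/40 = 60.0% → the 2025 panel
Infrastructure: the 2025 panel 22/55 = 40.0%, the internal panel 2/6 = 33.3% → the 2025 panel
Basic research: the 2025 panel 21/40 = 52.5%, the internal panel 10/24 = 41.7% → the 2025 panel
Overall: the 2025 panel 49/103 = 47.6%, the internal panel 36/70 = 51.4% → the internal panel
The 2025 panel wins each proposal group but the internal panel wins overall — the comparison reverses. The 2025 panel's proposals skew toward infrastructure, which has a lower base rate.

No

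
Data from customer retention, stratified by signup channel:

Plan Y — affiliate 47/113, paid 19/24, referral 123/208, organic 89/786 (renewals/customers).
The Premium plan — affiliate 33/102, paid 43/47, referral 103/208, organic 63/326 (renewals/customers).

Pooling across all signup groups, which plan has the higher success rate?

the Premium plan

Affiliate: Plan Y 47/113 = 41.6%, the Premium plan 33/102 = 32.4% → Plan Y
Paid: Plan Y 19/24 = 79.2%, the Premium plan 43/47 = 91.5% → the Premium plan
Referral: Plan Y 123/208 = 59.1%, the Premium plan 103/208 = 49.5% → Plan Y
Organic: Plan Y 89/786 = 11.3%, the Premium plan 63/326 = 19.3% → the Premium plan
Overall: Plan Y 278/1131 = 24.6%, the Premium plan 242/683 = 35.4% → the Premium plan
(Neither sweeps every signup group, but the Premium plan has the higher pooled rate.)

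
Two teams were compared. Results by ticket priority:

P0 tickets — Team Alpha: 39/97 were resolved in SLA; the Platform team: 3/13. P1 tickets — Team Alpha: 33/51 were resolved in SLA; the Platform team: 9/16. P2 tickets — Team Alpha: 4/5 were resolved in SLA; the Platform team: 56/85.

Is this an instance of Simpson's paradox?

Yes

P0: Team Alpha 39/97 = 40.2%, the Platform team 3/13 = 23.1% → Team Alpha
P1: Team Alpha 33/51 = 64.7%, the Platform team 9/16 = 56.2% → Team Alpha
P2: Team Alpha 4/5 = 80.0%, the Platform team 56/85 = 65.9% → Team Alpha
Overall: Team Alpha 76/153 = 49.7%, the Platform team 68/114 = 59.6% → the Platform team
Team Alpha wins each ticket group but the Platform team wins overall — the comparison reverses. Team Alpha's tickets skew toward P0, which has a lower base rate.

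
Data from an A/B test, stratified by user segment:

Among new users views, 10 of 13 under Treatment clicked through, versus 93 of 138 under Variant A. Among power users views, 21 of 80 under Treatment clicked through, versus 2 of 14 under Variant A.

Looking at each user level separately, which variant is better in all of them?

New users: Treatment 10/13 = 76.9%, Variant A 93/138 = 67.4% → Treatment
Power users: Treatment 21/80 = 26.2%, Variant A 2/14 = 14.3% → Treatment
Treatment has the higher rate in both groups.

Treatment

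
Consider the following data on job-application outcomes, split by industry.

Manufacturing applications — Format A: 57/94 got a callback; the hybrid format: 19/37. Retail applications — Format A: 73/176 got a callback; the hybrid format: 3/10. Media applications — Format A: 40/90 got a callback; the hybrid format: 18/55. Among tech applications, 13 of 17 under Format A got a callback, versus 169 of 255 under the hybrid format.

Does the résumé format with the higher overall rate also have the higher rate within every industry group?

No

Manufacturing: Format A 57/94 = 60.6%, the hybrid format 19/37 = 51.4% → Format A
Retail: Format A 73/176 = 41.5%, the hybrid format 3/10 = 30.0% → Format A
Media: Format A 40/90 = 44.4%, the hybrid format 18/55 = 32.7% → Format A
Tech: Format A 13/17 = 76.5%, the hybrid format 169/255 = 66.3% → Format A
Overall: Format A 183/377 = 48.5%, the hybrid format 209/357 = 58.5% → the hybrid format
Format A wins each industry group but the hybrid format wins overall — the comparison reverses. Format A's applications skew toward retail, which has a lower base rate.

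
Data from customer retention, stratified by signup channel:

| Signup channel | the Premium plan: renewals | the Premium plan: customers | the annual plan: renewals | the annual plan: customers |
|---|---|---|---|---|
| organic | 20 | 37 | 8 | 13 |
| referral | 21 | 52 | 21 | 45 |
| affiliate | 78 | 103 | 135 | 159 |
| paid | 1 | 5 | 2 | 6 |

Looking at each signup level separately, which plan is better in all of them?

Organic: the Premium plan 20/37 = 54.1%, the annual plan 8/13 = 61.5% → the annual plan
Referral: the Premium plan 21/52 = 40.4%, the annual plan 21/45 = 46.7% → the annual plan
Affiliate: the Premium plan 78/103 = 75.7%, the annual plan 135/159 = 84.9% → the annual plan
Paid: the Premium plan 1/5 = 20.0%, the annual plan 2/6 = 33.3% → the annual plan
The annual plan has the higher rate in all 4 groups.

the annual plan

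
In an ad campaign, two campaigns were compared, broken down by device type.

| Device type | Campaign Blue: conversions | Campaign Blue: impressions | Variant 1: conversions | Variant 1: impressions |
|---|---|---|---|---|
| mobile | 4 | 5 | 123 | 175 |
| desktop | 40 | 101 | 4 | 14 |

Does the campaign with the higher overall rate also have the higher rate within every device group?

No

Mobile: Campaign Blue 4/5 = 80.0%, Variant 1 123/175 = 70.3% → Campaign Blue
Desktop: Campaign Blue 40/101 = 39.6%, Variant 1 4/14 = 28.6% → Campaign Blue
Overall: Campaign Blue 44/106 = 41.5%, Variant 1 127/189 = 67.2% → Variant 1
Campaign Blue wins each device group but Variant 1 wins overall — the comparison reverses. Campaign Blue's impressions skew toward desktop, which has a lower base rate.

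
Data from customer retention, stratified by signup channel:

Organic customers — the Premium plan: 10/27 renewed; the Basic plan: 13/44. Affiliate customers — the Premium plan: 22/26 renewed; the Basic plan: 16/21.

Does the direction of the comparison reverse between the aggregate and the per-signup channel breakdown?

No

Organic: the Premium plan 10/27 = 37.0%, the Basic plan 13/44 = 29.5% → the Premium plan
Affiliate: the Premium plan 22/26 = 84.6%, the Basic plan 16/21 = 76.2% → the Premium plan
Overall: the Premium plan 32/53 = 60.4%, the Basic plan 29/65 = 44.6% → the Premium plan
The Premium plan wins overall and in every signup group — no reversal.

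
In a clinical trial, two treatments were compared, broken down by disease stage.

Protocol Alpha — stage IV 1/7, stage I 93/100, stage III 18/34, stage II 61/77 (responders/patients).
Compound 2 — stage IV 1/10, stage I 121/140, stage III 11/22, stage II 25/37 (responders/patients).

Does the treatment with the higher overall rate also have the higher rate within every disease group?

Stage IV: Protocol Alpha 1/7 = 14.3%, Compound 2 1/10 = 10.0% → Protocol Alpha
Stage I: Protocol Alpha 93/100 = 93.0%, Compound 2 121/140 = 86.4% → Protocol Alpha
Stage III: Protocol Alpha 18/34 = 52.9%, Compound 2 11/22 = 50.0% → Protocol Alpha
Stage II: Protocol Alpha 61/77 = 79.2%, Compound 2 25/37 = 67.6% → Protocol Alpha
Overall: Protocol Alpha 173/218 = 79.4%, Compound 2 158/209 = 75.6% → Protocol Alpha
Protocol Alpha wins overall and in every disease group — no reversal.

Yes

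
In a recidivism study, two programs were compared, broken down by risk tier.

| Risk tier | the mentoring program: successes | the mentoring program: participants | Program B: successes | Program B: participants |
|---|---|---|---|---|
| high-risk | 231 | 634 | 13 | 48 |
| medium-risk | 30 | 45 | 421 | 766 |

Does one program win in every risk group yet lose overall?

Yes

High-risk: the mentoring program 231/634 = 36.4%, Program B 13/48 = 27.1% → the mentoring program
Medium-risk: the mentoring program 30/45 = 66.7%, Program B 421/766 = 55.0% → the mentoring program
Overall: the mentoring program 261/679 = 38.4%, Program B 434/814 = 53.3% → Program B
The mentoring program wins each risk group but Program B wins overall — the comparison reverses. The mentoring program's participants skew toward high-risk, which has a lower base rate.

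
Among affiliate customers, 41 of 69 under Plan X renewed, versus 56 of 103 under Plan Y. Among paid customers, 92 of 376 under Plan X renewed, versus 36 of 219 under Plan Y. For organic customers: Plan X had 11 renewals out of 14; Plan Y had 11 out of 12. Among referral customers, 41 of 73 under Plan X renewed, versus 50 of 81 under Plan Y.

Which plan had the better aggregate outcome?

Plan Y

Affiliate: Plan X 41/69 = 59.4%, Plan Y 56/103 = 54.4% → Plan X
Paid: Plan X 92/376 = 24.5%, Plan Y 36/219 = 16.4% → Plan X
Organic: Plan X 11/14 = 78.6%, Plan Y 11/12 = 91.7% → Plan Y
Referral: Plan X 41/73 = 56.2%, Plan Y 50/81 = 61.7% → Plan Y
Overall: Plan X 185/532 = 34.8%, Plan Y 153/415 = 36.9% → Plan Y
(Neither sweeps every signup group, but Plan Y has the higher pooled rate.)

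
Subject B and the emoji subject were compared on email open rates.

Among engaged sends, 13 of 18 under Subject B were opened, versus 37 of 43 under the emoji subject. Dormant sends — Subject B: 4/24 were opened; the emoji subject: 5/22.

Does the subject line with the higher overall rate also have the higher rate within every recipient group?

Yes

Engaged: Subject B 13/18 = 72.2%, the emoji subject 37/43 = 86.0% → the emoji subject
Dormant: Subject B 4/24 = 16.7%, the emoji subject 5/22 = 22.7% → the emoji subject
Overall: Subject B 17/42 = 40.5%, the emoji subject 42/65 = 64.6% → the emoji subject
The emoji subject wins overall and in every recipient group — no reversal.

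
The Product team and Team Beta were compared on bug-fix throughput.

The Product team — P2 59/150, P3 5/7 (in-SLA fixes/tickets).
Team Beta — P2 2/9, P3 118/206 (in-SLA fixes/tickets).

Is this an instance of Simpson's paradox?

Yes

P2: the Product team 59/150 = 39.3%, Team Beta 2/9 = 22.2% → the Product team
P3: the Product team 5/7 = 71.4%, Team Beta 118/206 = 57.3% → the Product team
Overall: the Product team 64/157 = 40.8%, Team Beta 120/215 = 55.8% → Team Beta
The Product team wins each ticket group but Team Beta wins overall — the comparison reverses. The Product team's tickets skew toward P2, which has a lower base rate.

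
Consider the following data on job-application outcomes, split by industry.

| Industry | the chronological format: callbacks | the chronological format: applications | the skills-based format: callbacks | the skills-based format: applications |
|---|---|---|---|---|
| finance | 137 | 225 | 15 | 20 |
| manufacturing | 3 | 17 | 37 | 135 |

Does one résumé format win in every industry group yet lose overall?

Finance: the chronological format 137/225 = 60.9%, the skills-based format 15/20 = 75.0% → the skills-based format
Manufacturing: the chronological format 3/17 = 17.6%, the skills-based format 37/135 = 27.4% → the skills-based format
Overall: the chronological format 140/242 = 57.9%, the skills-based format 52/155 = 33.5% → the chronological format
The skills-based format wins each industry group but the chronological format wins overall — the comparison reverses. The skills-based format's applications skew toward manufacturing, which has a lower base rate.

Yes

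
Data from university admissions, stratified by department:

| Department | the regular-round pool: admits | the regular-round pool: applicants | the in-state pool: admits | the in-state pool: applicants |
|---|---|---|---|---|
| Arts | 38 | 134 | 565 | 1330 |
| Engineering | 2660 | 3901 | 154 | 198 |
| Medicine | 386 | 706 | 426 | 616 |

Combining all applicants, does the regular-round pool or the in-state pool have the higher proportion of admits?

the regular-round pool

Arts: the regular-round pool 38/134 = 28.4%, the in-state pool 565/1330 = 42.5% → the in-state pool
Engineering: the regular-round pool 2660/3901 = 68.2%, the in-state pool 154/198 = 77.8% → the in-state pool
Medicine: the regular-round pool 386/706 = 54.7%, the in-state pool 426/616 = 69.2% → the in-state pool
Overall: the regular-round pool 3084/4741 = 65.0%, the in-state pool 1145/2144 = 53.4% → the regular-round pool
(The in-state pool wins every department group but the regular-round pool wins overall — the in-state pool's applicants skew toward the low-rate Arts group.)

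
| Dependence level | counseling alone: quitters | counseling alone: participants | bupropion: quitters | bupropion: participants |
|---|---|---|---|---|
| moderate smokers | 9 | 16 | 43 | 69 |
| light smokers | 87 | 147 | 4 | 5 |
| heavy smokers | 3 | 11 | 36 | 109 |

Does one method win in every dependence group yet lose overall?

Moderate smokers: counseling alone 9/16 = 56.2%, bupropion 43/69 = 62.3% → bupropion
Light smokers: counseling alone 87/147 = 59.2%, bupropion 4/5 = 80.0% → bupropion
Heavy smokers: counseling alone 3/11 = 27.3%, bupropion 36/109 = 33.0% → bupropion
Overall: counseling alone 99/174 = 56.9%, bupropion 83/183 = 45.4% → counseling alone
Bupropion wins each dependence group but counseling alone wins overall — the comparison reverses. Bupropion's participants skew toward heavy smokers, which has a lower base rate.

Yes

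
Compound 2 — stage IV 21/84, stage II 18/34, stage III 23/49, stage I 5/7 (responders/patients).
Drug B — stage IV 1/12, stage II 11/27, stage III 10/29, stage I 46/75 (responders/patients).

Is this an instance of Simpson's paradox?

Stage IV: Compound 2 21/84 = 25.0%, Drug B 1/12 = 8.3% → Compound 2
Stage II: Compound 2 18/34 = 52.9%, Drug B 11/27 = 40.7% → Compound 2
Stage III: Compound 2 23/49 = 46.9%, Drug B 10/29 = 34.5% → Compound 2
Stage I: Compound 2 5/7 = 71.4%, Drug B 46/75 = 61.3% → Compound 2
Overall: Compound 2 67/174 = 38.5%, Drug B 68/143 = 47.6% → Drug B
Compound 2 wins each disease group but Drug B wins overall — the comparison reverses. Compound 2's patients skew toward stage IV, which has a lower base rate.

Yes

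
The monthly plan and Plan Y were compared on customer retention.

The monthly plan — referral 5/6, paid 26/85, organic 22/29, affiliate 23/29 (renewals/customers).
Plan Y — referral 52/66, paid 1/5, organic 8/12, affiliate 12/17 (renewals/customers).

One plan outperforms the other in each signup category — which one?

Referral: the monthly plan 5/6 = 83.3%, Plan Y 52/66 = 78.8% → the monthly plan
Paid: the monthly plan 26/85 = 30.6%, Plan Y 1/5 = 20.0% → the monthly plan
Organic: the monthly plan 22/29 = 75.9%, Plan Y 8/12 = 66.7% → the monthly plan
Affiliate: the monthly plan 23/29 = 79.3%, Plan Y 12/17 = 70.6% → the monthly plan
The monthly plan has the higher rate in all 4 groups.

the monthly plan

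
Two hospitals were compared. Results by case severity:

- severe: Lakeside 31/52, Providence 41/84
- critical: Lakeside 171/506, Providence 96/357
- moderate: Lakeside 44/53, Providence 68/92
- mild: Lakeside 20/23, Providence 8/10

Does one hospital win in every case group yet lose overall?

No

Severe: Lakeside 31/52 = 59.6%, Providence 41/84 = 48.8% → Lakeside
Critical: Lakeside 171/506 = 33.8%, Providence 96/357 = 26.9% → Lakeside
Moderate: Lakeside 44/53 = 83.0%, Providence 68/92 = 73.9% → Lakeside
Mild: Lakeside 20/23 = 87.0%, Providence 8/10 = 80.0% → Lakeside
Overall: Lakeside 266/634 = 42.0%, Providence 213/543 = 39.2% → Lakeside
Lakeside wins overall and in every case group — no reversal.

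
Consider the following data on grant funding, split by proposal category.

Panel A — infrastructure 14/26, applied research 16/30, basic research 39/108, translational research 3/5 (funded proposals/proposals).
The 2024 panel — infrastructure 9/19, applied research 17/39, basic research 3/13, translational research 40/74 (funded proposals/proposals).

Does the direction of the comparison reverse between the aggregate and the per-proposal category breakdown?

Infrastructure: Panel A 14/26 = 53.8%, the 2024 panel 9/19 = 47.4% → Panel A
Applied research: Panel A 16/30 = 53.3%, the 2024 panel 17/39 = 43.6% → Panel A
Basic research: Panel A 39/108 = 36.1%, the 2024 panel 3/13 = 23.1% → Panel A
Translational research: Panel A 3/5 = 60.0%, the 2024 panel 40/74 = 54.1% → Panel A
Overall: Panel A 72/169 = 42.6%, the 2024 panel 69/145 = 47.6% → the 2024 panel
Panel A wins each proposal group but the 2024 panel wins overall — the comparison reverses. Panel A's proposals skew toward basic research, which has a lower base rate.

Yes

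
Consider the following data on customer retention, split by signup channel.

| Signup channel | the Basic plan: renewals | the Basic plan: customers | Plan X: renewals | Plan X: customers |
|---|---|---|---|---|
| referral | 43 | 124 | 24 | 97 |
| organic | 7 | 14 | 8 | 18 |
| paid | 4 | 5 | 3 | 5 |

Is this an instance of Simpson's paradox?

Referral: the Basic plan 43/124 = 34.7%, Plan X 24/97 = 24.7% → the Basic plan
Organic: the Basic plan 7/14 = 50.0%, Plan X 8/18 = 44.4% → the Basic plan
Paid: the Basic plan 4/5 = 80.0%, Plan X 3/5 = 60.0% → the Basic plan
Overall: the Basic plan 54/143 = 37.8%, Plan X 35/120 = 29.2% → the Basic plan
The Basic plan wins overall and in every signup group — no reversal.

No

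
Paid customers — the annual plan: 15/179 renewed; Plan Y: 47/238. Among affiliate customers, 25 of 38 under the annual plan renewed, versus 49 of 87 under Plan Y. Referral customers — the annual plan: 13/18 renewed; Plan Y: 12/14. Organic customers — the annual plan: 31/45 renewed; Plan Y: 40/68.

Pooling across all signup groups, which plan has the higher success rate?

Paid: the annual plan 15/179 = 8.4%, Plan Y 47/238 = 19.7% → Plan Y
Affiliate: the annual plan 25/38 = 65.8%, Plan Y 49/87 = 56.3% → the annual plan
Referral: the annual plan 13/18 = 72.2%, Plan Y 12/14 = 85.7% → Plan Y
Organic: the annual plan 31/45 = 68.9%, Plan Y 40/68 = 58.8% → the annual plan
Overall: the annual plan 84/280 = 30.0%, Plan Y 148/407 = 36.4% → Plan Y
(Neither sweeps every signup group, but Plan Y has the higher pooled rate.)

Plan Y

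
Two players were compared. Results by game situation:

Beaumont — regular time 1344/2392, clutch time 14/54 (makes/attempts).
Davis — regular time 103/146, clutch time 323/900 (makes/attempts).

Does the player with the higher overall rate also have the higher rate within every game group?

No

Regular time: Beaumont 1344/2392 = 56.2%, Davis 103/146 = 70.5% → Davis
Clutch time: Beaumont 14/54 = 25.9%, Davis 323/900 = 35.9% → Davis
Overall: Beaumont 1358/2446 = 55.5%, Davis 426/1046 = 40.7% → Beaumont
Davis wins each game group but Beaumont wins overall — the comparison reverses. Davis's attempts skew toward clutch time, which has a lower base rate.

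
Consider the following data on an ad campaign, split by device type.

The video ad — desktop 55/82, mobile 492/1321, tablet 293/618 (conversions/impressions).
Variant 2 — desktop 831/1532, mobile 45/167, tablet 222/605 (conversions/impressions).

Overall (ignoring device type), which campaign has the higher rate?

Desktop: the video ad 55/82 = 67.1%, Variant 2 831/1532 = 54.2% → the video ad
Mobile: the video ad 492/1321 = 37.2%, Variant 2 45/167 = 26.9% → the video ad
Tablet: the video ad 293/618 = 47.4%, Variant 2 222/605 = 36.7% → the video ad
Overall: the video ad 840/2021 = 41.6%, Variant 2 1098/2304 = 47.7% → Variant 2
(The video ad wins every device group but Variant 2 wins overall — the video ad's impressions skew toward the low-rate mobile group.)

Variant 2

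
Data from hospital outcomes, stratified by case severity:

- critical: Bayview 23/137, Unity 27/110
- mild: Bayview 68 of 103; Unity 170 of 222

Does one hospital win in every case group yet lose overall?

No

Critical: Bayview 23/137 = 16.8%, Unity 27/110 = 24.5% → Unity
Mild: Bayview 68/103 = 66.0%, Unity 170/222 = 76.6% → Unity
Overall: Bayview 91/240 = 37.9%, Unity 197/332 = 59.3% → Unity
Unity wins overall and in every case group — no reversal.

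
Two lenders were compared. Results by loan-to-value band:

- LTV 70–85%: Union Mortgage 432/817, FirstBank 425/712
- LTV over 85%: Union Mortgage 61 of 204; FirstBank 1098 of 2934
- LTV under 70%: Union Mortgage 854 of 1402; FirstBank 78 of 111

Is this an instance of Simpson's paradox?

LTV 70–85%: Union Mortgage 432/817 = 52.9%, FirstBank 425/712 = 59.7% → FirstBank
LTV over 85%: Union Mortgage 61/204 = 29.9%, FirstBank 1098/2934 = 37.4% → FirstBank
LTV under 70%: Union Mortgage 854/1402 = 60.9%, FirstBank 78/111 = 70.3% → FirstBank
Overall: Union Mortgage 1347/2423 = 55.6%, FirstBank 1601/3757 = 42.6% → Union Mortgage
FirstBank wins each loan-to-value group but Union Mortgage wins overall — the comparison reverses. FirstBank's loans skew toward LTV over 85%, which has a lower base rate.

Yes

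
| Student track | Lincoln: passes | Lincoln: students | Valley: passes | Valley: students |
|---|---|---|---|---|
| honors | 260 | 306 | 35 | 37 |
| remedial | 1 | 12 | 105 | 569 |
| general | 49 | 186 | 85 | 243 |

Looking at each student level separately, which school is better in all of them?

Honors: Lincoln 260/306 = 85.0%, Valley 35/37 = 94.6% → Valley
Remedial: Lincoln 1/12 = 8.3%, Valley 105/569 = 18.5% → Valley
General: Lincoln 49/186 = 26.3%, Valley 85/243 = 35.0% → Valley
Valley has the higher rate in all 3 groups.

Valley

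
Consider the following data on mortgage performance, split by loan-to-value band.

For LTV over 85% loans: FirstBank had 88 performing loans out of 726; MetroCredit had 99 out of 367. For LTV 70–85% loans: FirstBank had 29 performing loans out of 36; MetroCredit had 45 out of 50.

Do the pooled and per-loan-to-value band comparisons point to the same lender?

Yes

LTV over 85%: FirstBank 88/726 = 12.1%, MetroCredit 99/367 = 27.0% → MetroCredit
LTV 70–85%: FirstBank 29/36 = 80.6%, MetroCredit 45/50 = 90.0% → MetroCredit
Overall: FirstBank 117/762 = 15.4%, MetroCredit 144/417 = 34.5% → MetroCredit
MetroCredit wins overall and in every loan-to-value group — no reversal.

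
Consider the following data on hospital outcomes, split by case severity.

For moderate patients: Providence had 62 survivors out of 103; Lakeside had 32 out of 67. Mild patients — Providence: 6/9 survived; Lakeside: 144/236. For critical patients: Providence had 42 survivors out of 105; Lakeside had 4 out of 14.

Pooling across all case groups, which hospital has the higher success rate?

Moderate: Providence 62/103 = 60.2%, Lakeside 32/67 = 47.8% → Providence
Mild: Providence 6/9 = 66.7%, Lakeside 144/236 = 61.0% → Providence
Critical: Providence 42/105 = 40.0%, Lakeside 4/14 = 28.6% → Providence
Overall: Providence 110/217 = 50.7%, Lakeside 180/317 = 56.8% → Lakeside
(Providence wins every case group but Lakeside wins overall — Providence's patients skew toward the low-rate critical group.)

Lakeside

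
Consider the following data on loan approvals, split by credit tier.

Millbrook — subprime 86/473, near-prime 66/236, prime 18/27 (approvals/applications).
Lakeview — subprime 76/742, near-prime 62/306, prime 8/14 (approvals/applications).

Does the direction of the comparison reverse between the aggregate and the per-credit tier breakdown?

Subprime: Millbrook 86/473 = 18.2%, Lakeview 76/742 = 10.2% → Millbrook
Near-prime: Millbrook 66/236 = 28.0%, Lakeview 62/306 = 20.3% → Millbrook
Prime: Millbrook 18/27 = 66.7%, Lakeview 8/14 = 57.1% → Millbrook
Overall: Millbrook 170/736 = 23.1%, Lakeview 146/1062 = 13.7% → Millbrook
Millbrook wins overall and in every credit group — no reversal.

No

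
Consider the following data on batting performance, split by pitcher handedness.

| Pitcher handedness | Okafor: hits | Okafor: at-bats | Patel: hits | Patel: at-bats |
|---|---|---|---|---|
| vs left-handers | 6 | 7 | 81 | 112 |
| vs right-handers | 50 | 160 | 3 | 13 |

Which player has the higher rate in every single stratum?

Okafor

Vs left-handers: Okafor 6/7 = 85.7%, Patel 81/112 = 72.3% → Okafor
Vs right-handers: Okafor 50/160 = 31.2%, Patel 3/13 = 23.1% → Okafor
Okafor has the higher rate in both groups.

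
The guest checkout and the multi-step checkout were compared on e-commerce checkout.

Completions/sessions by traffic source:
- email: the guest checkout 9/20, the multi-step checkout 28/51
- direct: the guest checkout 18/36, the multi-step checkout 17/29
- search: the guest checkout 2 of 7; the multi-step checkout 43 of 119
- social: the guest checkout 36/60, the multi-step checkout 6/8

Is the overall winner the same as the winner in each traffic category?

Email: the guest checkout 9/20 = 45.0%, the multi-step checkout 28/51 = 54.9% → the multi-step checkout
Direct: the guest checkout 18/36 = 50.0%, the multi-step checkout 17/29 = 58.6% → the multi-step checkout
Search: the guest checkout 2/7 = 28.6%, the multi-step checkout 43/119 = 36.1% → the multi-step checkout
Social: the guest checkout 36/60 = 60.0%, the multi-step checkout 6/8 = 75.0% → the multi-step checkout
Overall: the guest checkout 65/123 = 52.8%, the multi-step checkout 94/207 = 45.4% → the guest checkout
The multi-step checkout wins each traffic group but the guest checkout wins overall — the comparison reverses. The multi-step checkout's sessions skew toward search, which has a lower base rate.

No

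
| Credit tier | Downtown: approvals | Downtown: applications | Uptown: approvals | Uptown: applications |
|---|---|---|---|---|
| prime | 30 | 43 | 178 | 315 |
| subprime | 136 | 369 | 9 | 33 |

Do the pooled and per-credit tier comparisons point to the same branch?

Prime: Downtown 30/43 = 69.8%, Uptown 178/315 = 56.5% → Downtown
Subprime: Downtown 136/369 = 36.9%, Uptown 9/33 = 27.3% → Downtown
Overall: Downtown 166/412 = 40.3%, Uptown 187/348 = 53.7% → Uptown
Downtown wins each credit group but Uptown wins overall — the comparison reverses. Downtown's applications skew toward subprime, which has a lower base rate.

No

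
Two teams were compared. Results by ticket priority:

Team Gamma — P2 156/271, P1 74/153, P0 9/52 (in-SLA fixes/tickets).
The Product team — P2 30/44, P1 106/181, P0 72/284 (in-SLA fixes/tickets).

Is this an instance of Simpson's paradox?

P2: Team Gamma 156/271 = 57.6%, the Product team 30/44 = 68.2% → the Product team
P1: Team Gamma 74/153 = 48.4%, the Product team 106/181 = 58.6% → the Product team
P0: Team Gamma 9/52 = 17.3%, the Product team 72/284 = 25.4% → the Product team
Overall: Team Gamma 239/476 = 50.2%, the Product team 208/509 = 40.9% → Team Gamma
The Product team wins each ticket group but Team Gamma wins overall — the comparison reverses. The Product team's tickets skew toward P0, which has a lower base rate.

Yes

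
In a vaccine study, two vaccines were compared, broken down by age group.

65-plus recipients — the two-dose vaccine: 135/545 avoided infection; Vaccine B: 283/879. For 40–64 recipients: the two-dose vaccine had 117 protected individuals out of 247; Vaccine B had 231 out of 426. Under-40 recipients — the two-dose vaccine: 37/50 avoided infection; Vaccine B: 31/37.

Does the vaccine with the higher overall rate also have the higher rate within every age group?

Yes

65-plus: the two-dose vaccine 135/545 = 24.8%, Vaccine B 283/879 = 32.2% → Vaccine B
40–64: the two-dose vaccine 117/247 = 47.4%, Vaccine B 231/426 = 54.2% → Vaccine B
Under-40: the two-dose vaccine 37/50 = 74.0%, Vaccine B 31/37 = 83.8% → Vaccine B
Overall: the two-dose vaccine 289/842 = 34.3%, Vaccine B 545/1342 = 40.6% → Vaccine B
Vaccine B wins overall and in every age group — no reversal.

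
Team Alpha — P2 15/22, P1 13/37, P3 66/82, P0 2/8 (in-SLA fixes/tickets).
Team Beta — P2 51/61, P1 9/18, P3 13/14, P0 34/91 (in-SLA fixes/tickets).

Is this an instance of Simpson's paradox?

P2: Team Alpha 15/22 = 68.2%, Team Beta 51/61 = 83.6% → Team Beta
P1: Team Alpha 13/37 = 35.1%, Team Beta 9/18 = 50.0% → Team Beta
P3: Team Alpha 66/82 = 80.5%, Team Beta 13/14 = 92.9% → Team Beta
P0: Team Alpha 2/8 = 25.0%, Team Beta 34/91 = 37.4% → Team Beta
Overall: Team Alpha 96/149 = 64.4%, Team Beta 107/184 = 58.2% → Team Alpha
Team Beta wins each ticket group but Team Alpha wins overall — the comparison reverses. Team Beta's tickets skew toward P0, which has a lower base rate.

Yes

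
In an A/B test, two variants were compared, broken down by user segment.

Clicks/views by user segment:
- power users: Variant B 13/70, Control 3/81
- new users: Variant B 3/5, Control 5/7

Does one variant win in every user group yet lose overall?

No

Power users: Variant B 13/70 = 18.6%, Control 3/81 = 3.7% → Variant B
New users: Variant B 3/5 = 60.0%, Control 5/7 = 71.4% → Control
Overall: Variant B 16/75 = 21.3%, Control 8/88 = 9.1% → Variant B
Neither sweeps: Variant B wins 1 of 2 groups, Control wins 1. Variant B wins overall but not every group — no Simpson reversal.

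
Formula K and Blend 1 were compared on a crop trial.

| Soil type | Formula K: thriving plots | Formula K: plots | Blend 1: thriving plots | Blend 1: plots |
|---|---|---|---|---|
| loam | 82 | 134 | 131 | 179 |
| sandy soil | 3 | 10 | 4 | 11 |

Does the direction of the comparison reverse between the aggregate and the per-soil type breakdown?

Loam: Formula K 82/134 = 61.2%, Blend 1 131/179 = 73.2% → Blend 1
Sandy soil: Formula K 3/10 = 30.0%, Blend 1 4/11 = 36.4% → Blend 1
Overall: Formula K 85/144 = 59.0%, Blend 1 135/190 = 71.1% → Blend 1
Blend 1 wins overall and in every soil group — no reversal.

No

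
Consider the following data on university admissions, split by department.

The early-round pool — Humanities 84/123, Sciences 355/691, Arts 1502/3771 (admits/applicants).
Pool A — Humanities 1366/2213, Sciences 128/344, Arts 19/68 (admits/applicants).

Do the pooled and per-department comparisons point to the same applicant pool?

No

Humanities: the early-round pool 84/123 = 68.3%, Pool A 1366/2213 = 61.7% → the early-round pool
Sciences: the early-round pool 355/691 = 51.4%, Pool A 128/344 = 37.2% → the early-round pool
Arts: the early-round pool 1502/3771 = 39.8%, Pool A 19/68 = 27.9% → the early-round pool
Overall: the early-round pool 1941/4585 = 42.3%, Pool A 1513/2625 = 57.6% → Pool A
The early-round pool wins each department group but Pool A wins overall — the comparison reverses. The early-round pool's applicants skew toward Arts, which has a lower base rate.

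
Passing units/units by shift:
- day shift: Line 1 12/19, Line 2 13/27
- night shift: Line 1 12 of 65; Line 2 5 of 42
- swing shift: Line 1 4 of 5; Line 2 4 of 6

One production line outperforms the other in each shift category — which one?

Day shift: Line 1 12/19 = 63.2%, Line 2 13/27 = 48.1% → Line 1
Night shift: Line 1 12/65 = 18.5%, Line 2 5/42 = 11.9% → Line 1
Swing shift: Line 1 4/5 = 80.0%, Line 2 4/6 = 66.7% → Line 1
Line 1 has the higher rate in all 3 groups.

Line 1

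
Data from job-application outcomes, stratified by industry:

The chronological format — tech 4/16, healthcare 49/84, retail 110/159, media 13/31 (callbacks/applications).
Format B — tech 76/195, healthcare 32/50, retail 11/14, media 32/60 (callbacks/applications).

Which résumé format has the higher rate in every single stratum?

Tech: the chronological format 4/16 = 25.0%, Format B 76/195 = 39.0% → Format B
Healthcare: the chronological format 49/84 = 58.3%, Format B 32/50 = 64.0% → Format B
Retail: the chronological format 110/159 = 69.2%, Format B 11/14 = 78.6% → Format B
Media: the chronological format 13/31 = 41.9%, Format B 32/60 = 53.3% → Format B
Format B has the higher rate in all 4 groups.

Format B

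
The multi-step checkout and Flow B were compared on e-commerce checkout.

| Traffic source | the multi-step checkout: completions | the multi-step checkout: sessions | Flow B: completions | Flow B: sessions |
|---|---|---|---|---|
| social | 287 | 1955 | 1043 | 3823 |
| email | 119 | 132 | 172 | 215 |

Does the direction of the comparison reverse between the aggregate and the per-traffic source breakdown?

Social: the multi-step checkout 287/1955 = 14.7%, Flow B 1043/3823 = 27.3% → Flow B
Email: the multi-step checkout 119/132 = 90.2%, Flow B 172/215 = 80.0% → the multi-step checkout
Overall: the multi-step checkout 406/2087 = 19.5%, Flow B 1215/4038 = 30.1% → Flow B
Neither sweeps: the multi-step checkout wins 1 of 2 groups, Flow B wins 1. Flow B wins overall but not every group — no Simpson reversal.

No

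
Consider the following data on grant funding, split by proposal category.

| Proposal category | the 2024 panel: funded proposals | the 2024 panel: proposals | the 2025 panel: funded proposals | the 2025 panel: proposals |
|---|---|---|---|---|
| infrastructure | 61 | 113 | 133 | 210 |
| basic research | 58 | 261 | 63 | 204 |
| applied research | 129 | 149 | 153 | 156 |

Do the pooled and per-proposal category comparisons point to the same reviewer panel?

Yes

Infrastructure: the 2024 panel 61/113 = 54.0%, the 2025 panel 133/210 = 63.3% → the 2025 panel
Basic research: the 2024 panel 58/261 = 22.2%, the 2025 panel 63/204 = 30.9% → the 2025 panel
Applied research: the 2024 panel 129/149 = 86.6%, the 2025 panel 153/156 = 98.1% → the 2025 panel
Overall: the 2024 panel 248/523 = 47.4%, the 2025 panel 349/570 = 61.2% → the 2025 panel
The 2025 panel wins overall and in every proposal group — no reversal.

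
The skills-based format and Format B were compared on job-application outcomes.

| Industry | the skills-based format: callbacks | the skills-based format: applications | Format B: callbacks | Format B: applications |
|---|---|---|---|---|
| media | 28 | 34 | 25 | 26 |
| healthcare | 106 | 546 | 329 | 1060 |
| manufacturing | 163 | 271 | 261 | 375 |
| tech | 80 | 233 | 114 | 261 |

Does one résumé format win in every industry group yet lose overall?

No

Media: the skills-based format 28/34 = 82.4%, Format B 25/26 = 96.2% → Format B
Healthcare: the skills-based format 106/546 = 19.4%, Format B 329/1060 = 31.0% → Format B
Manufacturing: the skills-based format 163/271 = 60.1%, Format B 261/375 = 69.6% → Format B
Tech: the skills-based format 80/233 = 34.3%, Format B 114/261 = 43.7% → Format B
Overall: the skills-based format 377/1084 = 34.8%, Format B 729/1722 = 42.3% → Format B
Format B wins overall and in every industry group — no reversal.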